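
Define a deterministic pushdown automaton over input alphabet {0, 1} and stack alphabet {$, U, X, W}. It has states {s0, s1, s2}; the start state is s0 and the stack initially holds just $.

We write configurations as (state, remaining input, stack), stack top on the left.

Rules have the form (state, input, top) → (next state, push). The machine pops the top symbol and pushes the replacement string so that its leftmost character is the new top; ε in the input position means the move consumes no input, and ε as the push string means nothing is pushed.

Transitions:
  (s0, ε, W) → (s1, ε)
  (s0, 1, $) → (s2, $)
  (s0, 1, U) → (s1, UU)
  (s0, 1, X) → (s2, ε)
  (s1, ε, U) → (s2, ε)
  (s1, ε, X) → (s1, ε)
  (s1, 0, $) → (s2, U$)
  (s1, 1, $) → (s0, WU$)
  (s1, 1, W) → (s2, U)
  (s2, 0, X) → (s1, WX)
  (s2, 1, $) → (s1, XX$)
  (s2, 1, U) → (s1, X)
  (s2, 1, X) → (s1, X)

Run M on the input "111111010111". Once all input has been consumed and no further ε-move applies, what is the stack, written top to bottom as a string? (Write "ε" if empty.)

$

(s0, 111111010111, $)
  read 1, top $: go to s2, push $ → (s2, 11111010111, $)
  read 1, top $: go to s1, push XX$ → (s1, 1111010111, XX$)
  ε-move, top X: go to s1, push ε → (s1, 1111010111, X$)
  ε-move, top X: go to s1, push ε → (s1, 1111010111, $)
  read 1, top $: go to s0, push WU$ → (s0, 111010111, WU$)
  ε-move, top W: go to s1, push ε → (s1, 111010111, U$)
  ε-move, top U: go to s2, push ε → (s2, 111010111, $)
  read 1, top $: go to s1, push XX$ → (s1, 11010111, XX$)
  ε-move, top X: go to s1, push ε → (s1, 11010111, X$)
  ε-move, top X: go to s1, push ε → (s1, 11010111, $)
  read 1, top $: go to s0, push WU$ → (s0, 1010111, WU$)
  ε-move, top W: go to s1, push ε → (s1, 1010111, U$)
  ε-move, top U: go to s2, push ε → (s2, 1010111, $)
  read 1, top $: go to s1, push XX$ → (s1, 010111, XX$)
  ε-move, top X: go to s1, push ε → (s1, 010111, X$)
  ε-move, top X: go to s1, push ε → (s1, 010111, $)
  read 0, top $: go to s2, push U$ → (s2, 10111, U$)
  read 1, top U: go to s1, push X → (s1, 0111, X$)
  ε-move, top X: go to s1, push ε → (s1, 0111, $)
  read 0, top $: go to s2, push U$ → (s2, 111, U$)
  read 1, top U: go to s1, push X → (s1, 11, X$)
  ε-move, top X: go to s1, push ε → (s1, 11, $)
  read 1, top $: go to s0, push WU$ → (s0, 1, WU$)
  ε-move, top W: go to s1, push ε → (s1, 1, U$)
  ε-move, top U: go to s2, push ε → (s2, 1, $)
  read 1, top $: go to s1, push XX$ → (s1, ε, XX$)
  ε-move, top X: go to s1, push ε → (s1, ε, X$)
  ε-move, top X: go to s1, push ε → (s1, ε, $)
All input consumed in state s1 with stack $.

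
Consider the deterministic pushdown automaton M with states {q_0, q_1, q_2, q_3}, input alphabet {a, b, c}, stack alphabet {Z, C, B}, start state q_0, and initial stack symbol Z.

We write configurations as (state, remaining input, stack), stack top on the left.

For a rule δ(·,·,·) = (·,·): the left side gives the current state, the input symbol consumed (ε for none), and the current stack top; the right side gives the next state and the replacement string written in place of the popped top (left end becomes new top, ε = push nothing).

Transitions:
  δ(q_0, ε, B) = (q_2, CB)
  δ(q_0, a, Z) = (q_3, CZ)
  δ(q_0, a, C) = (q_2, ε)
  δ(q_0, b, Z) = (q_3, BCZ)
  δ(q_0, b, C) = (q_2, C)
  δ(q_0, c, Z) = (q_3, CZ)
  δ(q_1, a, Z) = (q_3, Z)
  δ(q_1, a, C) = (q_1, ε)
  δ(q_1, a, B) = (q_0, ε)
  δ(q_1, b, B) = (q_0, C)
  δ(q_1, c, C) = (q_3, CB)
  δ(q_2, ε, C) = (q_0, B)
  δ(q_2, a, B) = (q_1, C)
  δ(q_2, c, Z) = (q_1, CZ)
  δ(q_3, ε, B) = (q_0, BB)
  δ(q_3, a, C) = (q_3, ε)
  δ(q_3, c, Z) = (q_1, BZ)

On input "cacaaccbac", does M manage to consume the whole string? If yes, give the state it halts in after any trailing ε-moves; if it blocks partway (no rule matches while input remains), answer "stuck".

stuck

(q_0, cacaaccbac, Z) ⊢ (q_3, acaaccbac, CZ) ⊢ (q_3, caaccbac, Z) ⊢ (q_1, aaccbac, BZ) ⊢ (q_0, accbac, Z) ⊢ (q_3, ccbac, CZ)
No transition for (q_3, c, top C); M blocks with input ccbac remaining.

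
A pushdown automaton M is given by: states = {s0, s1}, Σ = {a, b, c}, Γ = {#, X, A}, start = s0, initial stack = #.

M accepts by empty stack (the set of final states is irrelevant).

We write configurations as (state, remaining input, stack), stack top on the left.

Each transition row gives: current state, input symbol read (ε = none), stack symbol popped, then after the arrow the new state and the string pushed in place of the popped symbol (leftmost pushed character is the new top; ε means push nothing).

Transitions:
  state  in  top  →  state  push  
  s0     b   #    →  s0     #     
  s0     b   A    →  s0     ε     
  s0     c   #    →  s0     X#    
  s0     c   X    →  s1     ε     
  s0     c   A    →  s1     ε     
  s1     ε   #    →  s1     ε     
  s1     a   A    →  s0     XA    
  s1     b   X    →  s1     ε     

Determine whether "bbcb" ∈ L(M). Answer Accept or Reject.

No computation consumes all input and empties the stack.

Reject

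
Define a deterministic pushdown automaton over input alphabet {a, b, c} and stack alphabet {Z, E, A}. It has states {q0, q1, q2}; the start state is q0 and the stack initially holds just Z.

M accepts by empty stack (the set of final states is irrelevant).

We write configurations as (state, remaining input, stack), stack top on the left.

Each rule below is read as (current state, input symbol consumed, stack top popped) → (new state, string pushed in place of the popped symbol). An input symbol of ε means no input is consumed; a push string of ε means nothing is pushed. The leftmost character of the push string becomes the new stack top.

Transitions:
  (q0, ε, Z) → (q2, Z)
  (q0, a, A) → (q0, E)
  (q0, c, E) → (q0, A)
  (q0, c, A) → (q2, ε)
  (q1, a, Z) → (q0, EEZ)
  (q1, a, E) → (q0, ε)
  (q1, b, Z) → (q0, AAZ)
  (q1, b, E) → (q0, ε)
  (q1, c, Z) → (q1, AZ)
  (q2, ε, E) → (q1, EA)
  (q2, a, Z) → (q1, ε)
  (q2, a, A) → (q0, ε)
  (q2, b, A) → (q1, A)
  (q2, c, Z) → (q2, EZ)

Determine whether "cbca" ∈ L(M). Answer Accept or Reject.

Accept

(q0, cbca, Z) ⊢ (q2, cbca, Z) ⊢ (q2, bca, EZ) ⊢ (q1, bca, EAZ) ⊢ (q0, ca, AZ) ⊢ (q2, a, Z) ⊢ (q1, ε, ε)
All input consumed and the stack is empty.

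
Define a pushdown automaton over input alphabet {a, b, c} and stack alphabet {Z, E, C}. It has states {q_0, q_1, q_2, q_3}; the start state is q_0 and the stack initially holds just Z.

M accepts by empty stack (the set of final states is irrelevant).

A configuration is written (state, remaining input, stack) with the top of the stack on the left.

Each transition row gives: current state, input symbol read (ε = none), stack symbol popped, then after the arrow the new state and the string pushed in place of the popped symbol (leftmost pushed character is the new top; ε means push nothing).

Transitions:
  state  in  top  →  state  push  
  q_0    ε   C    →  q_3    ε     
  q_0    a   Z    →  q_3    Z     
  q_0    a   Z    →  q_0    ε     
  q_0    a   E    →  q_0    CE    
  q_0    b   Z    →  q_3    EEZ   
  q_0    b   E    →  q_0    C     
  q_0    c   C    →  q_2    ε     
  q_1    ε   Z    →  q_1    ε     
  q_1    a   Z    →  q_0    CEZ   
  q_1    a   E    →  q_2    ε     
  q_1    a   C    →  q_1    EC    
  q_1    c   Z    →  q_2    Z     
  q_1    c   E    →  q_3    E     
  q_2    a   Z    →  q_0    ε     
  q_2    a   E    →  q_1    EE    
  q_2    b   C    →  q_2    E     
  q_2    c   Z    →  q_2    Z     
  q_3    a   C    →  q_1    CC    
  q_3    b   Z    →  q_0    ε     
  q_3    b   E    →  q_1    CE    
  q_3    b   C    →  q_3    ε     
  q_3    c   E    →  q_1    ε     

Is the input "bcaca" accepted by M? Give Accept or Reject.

One accepting computation: (q_0, bcaca, Z) ⊢ (q_3, caca, EEZ) ⊢ (q_1, aca, EZ) ⊢ (q_2, ca, Z) ⊢ (q_2, a, Z) ⊢ (q_0, ε, ε)
All input consumed and the stack is empty.

Accept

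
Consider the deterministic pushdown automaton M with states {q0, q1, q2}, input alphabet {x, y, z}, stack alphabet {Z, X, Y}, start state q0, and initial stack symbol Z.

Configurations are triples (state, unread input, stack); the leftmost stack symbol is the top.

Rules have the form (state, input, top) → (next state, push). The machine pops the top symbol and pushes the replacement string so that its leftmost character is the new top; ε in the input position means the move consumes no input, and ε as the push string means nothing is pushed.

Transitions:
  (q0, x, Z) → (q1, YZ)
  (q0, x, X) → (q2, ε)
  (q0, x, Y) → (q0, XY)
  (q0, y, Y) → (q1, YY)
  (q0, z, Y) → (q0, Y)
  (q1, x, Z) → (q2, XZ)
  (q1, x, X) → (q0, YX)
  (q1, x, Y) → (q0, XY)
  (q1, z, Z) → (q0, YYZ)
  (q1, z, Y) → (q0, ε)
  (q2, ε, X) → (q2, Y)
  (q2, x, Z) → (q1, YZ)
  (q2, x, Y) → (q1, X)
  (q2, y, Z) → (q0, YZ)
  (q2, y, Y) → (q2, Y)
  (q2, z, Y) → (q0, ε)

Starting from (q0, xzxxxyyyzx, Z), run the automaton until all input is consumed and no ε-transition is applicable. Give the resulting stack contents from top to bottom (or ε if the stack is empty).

(q0, xzxxxyyyzx, Z) ⊢ (q1, zxxxyyyzx, YZ) ⊢ (q0, xxxyyyzx, Z) ⊢ (q1, xxyyyzx, YZ) ⊢ (q0, xyyyzx, XYZ) ⊢ (q2, yyyzx, YZ) ⊢ (q2, yyzx, YZ) ⊢ (q2, yzx, YZ) ⊢ (q2, zx, YZ) ⊢ (q0, x, Z) ⊢ (q1, ε, YZ)
All input consumed in state q1 with stack YZ.

YZ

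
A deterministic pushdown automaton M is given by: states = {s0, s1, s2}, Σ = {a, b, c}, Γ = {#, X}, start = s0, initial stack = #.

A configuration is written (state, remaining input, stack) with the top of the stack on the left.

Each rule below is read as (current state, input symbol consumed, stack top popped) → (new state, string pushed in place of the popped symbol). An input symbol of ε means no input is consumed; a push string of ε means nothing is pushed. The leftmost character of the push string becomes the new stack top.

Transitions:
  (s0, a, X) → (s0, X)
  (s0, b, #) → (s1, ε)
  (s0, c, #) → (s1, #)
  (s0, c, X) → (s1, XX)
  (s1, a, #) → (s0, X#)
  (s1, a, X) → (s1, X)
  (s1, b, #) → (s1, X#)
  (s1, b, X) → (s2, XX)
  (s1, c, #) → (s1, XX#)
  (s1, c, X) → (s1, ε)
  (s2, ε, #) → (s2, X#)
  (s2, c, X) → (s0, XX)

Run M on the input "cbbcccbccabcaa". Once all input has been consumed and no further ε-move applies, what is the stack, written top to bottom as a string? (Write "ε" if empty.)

(s0, cbbcccbccabcaa, #) ⊢ (s1, bbcccbccabcaa, #) ⊢ (s1, bcccbccabcaa, X#) ⊢ (s2, cccbccabcaa, XX#) ⊢ (s0, ccbccabcaa, XXX#) ⊢ (s1, cbccabcaa, XXXX#) ⊢ (s1, bccabcaa, XXX#) ⊢ (s2, ccabcaa, XXXX#) ⊢ (s0, cabcaa, XXXXX#) ⊢ (s1, abcaa, XXXXXX#) ⊢ (s1, bcaa, XXXXXX#) ⊢ (s2, caa, XXXXXXX#) ⊢ (s0, aa, XXXXXXXX#) ⊢ (s0, a, XXXXXXXX#) ⊢ (s0, ε, XXXXXXXX#)
All input consumed in state s0 with stack XXXXXXXX#.

XXXXXXXX#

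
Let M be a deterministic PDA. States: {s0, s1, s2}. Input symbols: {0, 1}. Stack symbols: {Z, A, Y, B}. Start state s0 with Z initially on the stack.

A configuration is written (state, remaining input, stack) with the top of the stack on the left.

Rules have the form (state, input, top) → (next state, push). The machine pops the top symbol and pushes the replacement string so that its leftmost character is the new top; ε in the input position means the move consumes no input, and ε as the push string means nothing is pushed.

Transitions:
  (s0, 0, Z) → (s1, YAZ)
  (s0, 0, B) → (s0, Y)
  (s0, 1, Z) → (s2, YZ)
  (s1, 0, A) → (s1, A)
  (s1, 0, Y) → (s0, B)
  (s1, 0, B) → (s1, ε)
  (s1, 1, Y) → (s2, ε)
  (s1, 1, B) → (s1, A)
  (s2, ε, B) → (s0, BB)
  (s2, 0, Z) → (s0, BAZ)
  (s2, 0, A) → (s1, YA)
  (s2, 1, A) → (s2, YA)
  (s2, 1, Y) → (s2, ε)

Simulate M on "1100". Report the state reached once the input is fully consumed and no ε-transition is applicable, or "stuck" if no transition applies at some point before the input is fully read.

(s0, 1100, Z)
  read 1, top Z: go to s2, push YZ → (s2, 100, YZ)
  read 1, top Y: go to s2, push ε → (s2, 00, Z)
  read 0, top Z: go to s0, push BAZ → (s0, 0, BAZ)
  read 0, top B: go to s0, push Y → (s0, ε, YAZ)
All input consumed; M is in state s0.

s0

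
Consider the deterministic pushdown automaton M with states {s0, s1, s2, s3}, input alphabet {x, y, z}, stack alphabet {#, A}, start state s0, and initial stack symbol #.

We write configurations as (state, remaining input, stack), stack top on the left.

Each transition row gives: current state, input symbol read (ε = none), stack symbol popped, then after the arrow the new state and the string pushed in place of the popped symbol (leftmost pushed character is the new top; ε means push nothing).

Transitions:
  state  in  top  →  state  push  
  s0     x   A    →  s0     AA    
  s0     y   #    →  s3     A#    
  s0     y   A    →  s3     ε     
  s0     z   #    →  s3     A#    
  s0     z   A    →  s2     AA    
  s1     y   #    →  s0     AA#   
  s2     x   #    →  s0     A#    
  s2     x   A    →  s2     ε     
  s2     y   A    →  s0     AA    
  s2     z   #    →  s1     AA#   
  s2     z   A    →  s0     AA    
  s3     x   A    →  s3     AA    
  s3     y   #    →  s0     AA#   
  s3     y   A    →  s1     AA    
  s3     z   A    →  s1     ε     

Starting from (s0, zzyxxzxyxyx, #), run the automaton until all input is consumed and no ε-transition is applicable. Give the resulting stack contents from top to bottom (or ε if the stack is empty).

AAAAAA#

(s0, zzyxxzxyxyx, #)
  read z, top #: go to s3, push A# → (s3, zyxxzxyxyx, A#)
  read z, top A: go to s1, push ε → (s1, yxxzxyxyx, #)
  read y, top #: go to s0, push AA# → (s0, xxzxyxyx, AA#)
  read x, top A: go to s0, push AA → (s0, xzxyxyx, AAA#)
  read x, top A: go to s0, push AA → (s0, zxyxyx, AAAA#)
  read z, top A: go to s2, push AA → (s2, xyxyx, AAAAA#)
  read x, top A: go to s2, push ε → (s2, yxyx, AAAA#)
  read y, top A: go to s0, push AA → (s0, xyx, AAAAA#)
  read x, top A: go to s0, push AA → (s0, yx, AAAAAA#)
  read y, top A: go to s3, push ε → (s3, x, AAAAA#)
  read x, top A: go to s3, push AA → (s3, ε, AAAAAA#)
All input consumed in state s3 with stack AAAAAA#.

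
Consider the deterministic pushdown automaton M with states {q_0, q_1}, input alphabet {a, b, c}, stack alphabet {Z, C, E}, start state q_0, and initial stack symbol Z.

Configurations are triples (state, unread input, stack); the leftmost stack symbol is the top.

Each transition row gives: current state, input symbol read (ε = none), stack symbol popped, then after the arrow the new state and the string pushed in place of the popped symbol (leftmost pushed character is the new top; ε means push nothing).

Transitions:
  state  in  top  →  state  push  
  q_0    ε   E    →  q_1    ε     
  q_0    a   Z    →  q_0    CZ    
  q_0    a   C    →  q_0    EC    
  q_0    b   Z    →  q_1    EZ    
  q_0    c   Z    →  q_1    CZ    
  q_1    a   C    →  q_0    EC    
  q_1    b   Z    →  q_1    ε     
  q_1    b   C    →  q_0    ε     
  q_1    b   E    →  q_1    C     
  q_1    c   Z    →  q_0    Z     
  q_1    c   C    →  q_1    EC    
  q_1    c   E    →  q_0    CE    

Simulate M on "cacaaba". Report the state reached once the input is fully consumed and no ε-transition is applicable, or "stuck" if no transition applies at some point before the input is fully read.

stuck

(q_0, cacaaba, Z) ⊢ (q_1, acaaba, CZ) ⊢ (q_0, caaba, ECZ) ⊢ (q_1, caaba, CZ) ⊢ (q_1, aaba, ECZ)
No transition for (q_1, a, top E); M blocks with input aaba remaining.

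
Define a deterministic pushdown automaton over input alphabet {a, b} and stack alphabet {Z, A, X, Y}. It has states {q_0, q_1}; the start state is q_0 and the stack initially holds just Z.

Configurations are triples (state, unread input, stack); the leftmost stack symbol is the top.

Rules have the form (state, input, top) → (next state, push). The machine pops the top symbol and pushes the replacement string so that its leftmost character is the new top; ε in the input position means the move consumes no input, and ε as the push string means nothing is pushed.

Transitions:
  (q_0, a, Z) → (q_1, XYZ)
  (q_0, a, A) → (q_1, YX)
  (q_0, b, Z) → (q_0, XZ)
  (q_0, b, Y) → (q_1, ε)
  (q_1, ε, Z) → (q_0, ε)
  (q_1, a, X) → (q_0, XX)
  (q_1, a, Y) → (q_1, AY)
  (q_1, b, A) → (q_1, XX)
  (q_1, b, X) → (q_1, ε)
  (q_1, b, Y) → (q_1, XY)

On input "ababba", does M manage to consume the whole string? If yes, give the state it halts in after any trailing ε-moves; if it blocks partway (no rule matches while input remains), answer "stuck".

(q_0, ababba, Z)
  read a, top Z: go to q_1, push XYZ → (q_1, babba, XYZ)
  read b, top X: go to q_1, push ε → (q_1, abba, YZ)
  read a, top Y: go to q_1, push AY → (q_1, bba, AYZ)
  read b, top A: go to q_1, push XX → (q_1, ba, XXYZ)
  read b, top X: go to q_1, push ε → (q_1, a, XYZ)
  read a, top X: go to q_0, push XX → (q_0, ε, XXYZ)
All input consumed; M is in state q_0.

q_0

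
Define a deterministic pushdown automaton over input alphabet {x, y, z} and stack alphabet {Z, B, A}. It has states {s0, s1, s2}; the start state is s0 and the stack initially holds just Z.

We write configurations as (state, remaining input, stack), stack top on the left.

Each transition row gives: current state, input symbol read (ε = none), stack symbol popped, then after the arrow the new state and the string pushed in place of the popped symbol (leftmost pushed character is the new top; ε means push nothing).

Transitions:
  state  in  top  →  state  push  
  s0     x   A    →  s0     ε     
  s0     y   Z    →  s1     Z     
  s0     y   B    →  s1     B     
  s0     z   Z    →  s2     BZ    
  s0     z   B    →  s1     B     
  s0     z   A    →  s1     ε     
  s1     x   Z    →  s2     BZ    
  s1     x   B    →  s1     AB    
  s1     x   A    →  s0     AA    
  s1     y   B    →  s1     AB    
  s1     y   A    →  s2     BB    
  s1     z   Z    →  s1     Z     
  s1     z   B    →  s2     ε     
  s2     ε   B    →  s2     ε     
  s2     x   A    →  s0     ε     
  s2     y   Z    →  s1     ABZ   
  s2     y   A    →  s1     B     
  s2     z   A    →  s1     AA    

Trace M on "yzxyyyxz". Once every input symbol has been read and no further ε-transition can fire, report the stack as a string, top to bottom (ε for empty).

(s0, yzxyyyxz, Z) ⊢ (s1, zxyyyxz, Z) ⊢ (s1, xyyyxz, Z) ⊢ (s2, yyyxz, BZ) ⊢ (s2, yyyxz, Z) ⊢ (s1, yyxz, ABZ) ⊢ (s2, yxz, BBBZ) ⊢ (s2, yxz, BBZ) ⊢ (s2, yxz, BZ) ⊢ (s2, yxz, Z) ⊢ (s1, xz, ABZ) ⊢ (s0, z, AABZ) ⊢ (s1, ε, ABZ)
All input consumed in state s1 with stack ABZ.

ABZ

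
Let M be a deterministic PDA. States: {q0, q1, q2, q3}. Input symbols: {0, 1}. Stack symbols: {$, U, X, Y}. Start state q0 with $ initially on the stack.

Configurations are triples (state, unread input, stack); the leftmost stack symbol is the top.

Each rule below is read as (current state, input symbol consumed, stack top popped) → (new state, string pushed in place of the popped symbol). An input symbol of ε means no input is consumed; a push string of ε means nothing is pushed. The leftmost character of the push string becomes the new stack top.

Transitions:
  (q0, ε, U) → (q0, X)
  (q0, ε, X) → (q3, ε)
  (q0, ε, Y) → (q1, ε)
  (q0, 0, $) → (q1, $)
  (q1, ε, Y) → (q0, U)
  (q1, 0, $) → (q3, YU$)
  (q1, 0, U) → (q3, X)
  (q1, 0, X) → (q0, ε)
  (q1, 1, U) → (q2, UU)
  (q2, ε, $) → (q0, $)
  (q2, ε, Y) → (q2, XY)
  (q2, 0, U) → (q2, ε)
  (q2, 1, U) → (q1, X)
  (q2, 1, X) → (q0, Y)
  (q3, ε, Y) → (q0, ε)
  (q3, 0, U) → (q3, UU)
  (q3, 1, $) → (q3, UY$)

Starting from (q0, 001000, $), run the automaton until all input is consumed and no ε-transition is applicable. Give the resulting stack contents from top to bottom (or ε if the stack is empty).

(q0, 001000, $)
  read 0, top $: go to q1, push $ → (q1, 01000, $)
  read 0, top $: go to q3, push YU$ → (q3, 1000, YU$)
  ε-move, top Y: go to q0, push ε → (q0, 1000, U$)
  ε-move, top U: go to q0, push X → (q0, 1000, X$)
  ε-move, top X: go to q3, push ε → (q3, 1000, $)
  read 1, top $: go to q3, push UY$ → (q3, 000, UY$)
  read 0, top U: go to q3, push UU → (q3, 00, UUY$)
  read 0, top U: go to q3, push UU → (q3, 0, UUUY$)
  read 0, top U: go to q3, push UU → (q3, ε, UUUUY$)
All input consumed in state q3 with stack UUUUY$.

UUUUY$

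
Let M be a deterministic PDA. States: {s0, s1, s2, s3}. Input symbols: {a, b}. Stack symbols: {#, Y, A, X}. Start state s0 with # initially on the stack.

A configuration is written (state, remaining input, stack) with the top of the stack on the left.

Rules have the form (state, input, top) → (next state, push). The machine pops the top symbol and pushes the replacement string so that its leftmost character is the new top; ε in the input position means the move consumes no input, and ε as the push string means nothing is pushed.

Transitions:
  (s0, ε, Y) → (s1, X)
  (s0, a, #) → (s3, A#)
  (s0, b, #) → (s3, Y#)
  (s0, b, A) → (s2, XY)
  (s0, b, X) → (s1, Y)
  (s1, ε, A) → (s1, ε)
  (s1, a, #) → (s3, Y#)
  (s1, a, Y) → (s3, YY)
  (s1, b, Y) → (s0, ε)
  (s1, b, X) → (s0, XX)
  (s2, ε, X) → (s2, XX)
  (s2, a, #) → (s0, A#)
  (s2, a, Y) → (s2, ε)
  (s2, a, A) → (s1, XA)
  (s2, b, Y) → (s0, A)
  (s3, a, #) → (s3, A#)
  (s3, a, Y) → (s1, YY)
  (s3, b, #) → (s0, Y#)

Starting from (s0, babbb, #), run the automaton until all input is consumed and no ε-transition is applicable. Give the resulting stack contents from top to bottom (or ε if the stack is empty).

(s0, babbb, #)
  read b, top #: go to s3, push Y# → (s3, abbb, Y#)
  read a, top Y: go to s1, push YY → (s1, bbb, YY#)
  read b, top Y: go to s0, push ε → (s0, bb, Y#)
  ε-move, top Y: go to s1, push X → (s1, bb, X#)
  read b, top X: go to s0, push XX → (s0, b, XX#)
  read b, top X: go to s1, push Y → (s1, ε, YX#)
All input consumed in state s1 with stack YX#.

YX#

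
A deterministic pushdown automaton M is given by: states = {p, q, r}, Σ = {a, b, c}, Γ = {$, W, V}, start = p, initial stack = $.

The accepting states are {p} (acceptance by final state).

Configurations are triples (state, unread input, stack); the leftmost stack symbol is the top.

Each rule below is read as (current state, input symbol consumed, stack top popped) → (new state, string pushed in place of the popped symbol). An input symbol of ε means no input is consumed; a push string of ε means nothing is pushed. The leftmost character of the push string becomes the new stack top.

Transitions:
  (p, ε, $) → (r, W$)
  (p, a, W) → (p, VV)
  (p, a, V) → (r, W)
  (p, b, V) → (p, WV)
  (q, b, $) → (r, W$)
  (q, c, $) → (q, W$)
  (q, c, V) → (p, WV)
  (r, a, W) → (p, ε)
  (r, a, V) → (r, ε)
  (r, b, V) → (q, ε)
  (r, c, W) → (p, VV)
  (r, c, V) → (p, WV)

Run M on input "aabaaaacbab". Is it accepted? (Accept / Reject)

Reject

(p, aabaaaacbab, $) ⊢ (r, aabaaaacbab, W$) ⊢ (p, abaaaacbab, $) ⊢ (r, abaaaacbab, W$) ⊢ (p, baaaacbab, $) ⊢ (r, baaaacbab, W$)
No transition applies at (r, baaaacbab, W$); input not fully consumed.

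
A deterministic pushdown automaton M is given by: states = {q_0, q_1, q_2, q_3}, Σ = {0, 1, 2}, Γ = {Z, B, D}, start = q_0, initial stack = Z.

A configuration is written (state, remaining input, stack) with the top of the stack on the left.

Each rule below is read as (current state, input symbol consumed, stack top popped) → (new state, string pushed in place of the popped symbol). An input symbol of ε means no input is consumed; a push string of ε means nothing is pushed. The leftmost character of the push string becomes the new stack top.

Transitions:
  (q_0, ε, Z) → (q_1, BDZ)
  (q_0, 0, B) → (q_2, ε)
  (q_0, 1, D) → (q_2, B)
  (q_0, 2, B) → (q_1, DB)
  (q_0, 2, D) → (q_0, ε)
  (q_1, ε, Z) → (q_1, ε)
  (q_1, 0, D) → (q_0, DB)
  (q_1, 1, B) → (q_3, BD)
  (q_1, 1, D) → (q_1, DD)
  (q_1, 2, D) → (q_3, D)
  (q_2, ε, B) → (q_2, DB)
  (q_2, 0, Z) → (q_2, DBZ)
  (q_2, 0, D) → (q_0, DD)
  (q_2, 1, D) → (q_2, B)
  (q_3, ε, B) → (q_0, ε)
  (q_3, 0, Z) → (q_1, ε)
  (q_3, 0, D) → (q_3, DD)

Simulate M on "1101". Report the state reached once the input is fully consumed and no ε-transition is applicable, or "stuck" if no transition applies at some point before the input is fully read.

q_2

(q_0, 1101, Z)
  ε-move, top Z: go to q_1, push BDZ → (q_1, 1101, BDZ)
  read 1, top B: go to q_3, push BD → (q_3, 101, BDDZ)
  ε-move, top B: go to q_0, push ε → (q_0, 101, DDZ)
  read 1, top D: go to q_2, push B → (q_2, 01, BDZ)
  ε-move, top B: go to q_2, push DB → (q_2, 01, DBDZ)
  read 0, top D: go to q_0, push DD → (q_0, 1, DDBDZ)
  read 1, top D: go to q_2, push B → (q_2, ε, BDBDZ)
  ε-move, top B: go to q_2, push DB → (q_2, ε, DBDBDZ)
All input consumed; M is in state q_2.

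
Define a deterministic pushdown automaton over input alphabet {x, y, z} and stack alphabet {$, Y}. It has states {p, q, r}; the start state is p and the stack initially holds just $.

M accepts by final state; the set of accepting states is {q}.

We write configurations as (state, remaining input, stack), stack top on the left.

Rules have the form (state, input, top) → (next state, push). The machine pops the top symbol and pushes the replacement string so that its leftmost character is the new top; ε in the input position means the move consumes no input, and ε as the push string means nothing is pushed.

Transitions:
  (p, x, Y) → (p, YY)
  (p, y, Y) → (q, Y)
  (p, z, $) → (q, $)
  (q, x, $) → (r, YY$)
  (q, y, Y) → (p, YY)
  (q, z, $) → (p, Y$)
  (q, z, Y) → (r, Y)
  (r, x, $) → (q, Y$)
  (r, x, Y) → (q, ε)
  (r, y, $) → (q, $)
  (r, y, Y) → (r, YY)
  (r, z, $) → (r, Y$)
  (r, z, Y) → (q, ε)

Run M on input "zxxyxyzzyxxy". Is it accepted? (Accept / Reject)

Accept

(p, zxxyxyzzyxxy, $) ⊢ (q, xxyxyzzyxxy, $) ⊢ (r, xyxyzzyxxy, YY$) ⊢ (q, yxyzzyxxy, Y$) ⊢ (p, xyzzyxxy, YY$) ⊢ (p, yzzyxxy, YYY$) ⊢ (q, zzyxxy, YYY$) ⊢ (r, zyxxy, YYY$) ⊢ (q, yxxy, YY$) ⊢ (p, xxy, YYY$) ⊢ (p, xy, YYYY$) ⊢ (p, y, YYYYY$) ⊢ (q, ε, YYYYY$)
All input consumed; state q ∈ F.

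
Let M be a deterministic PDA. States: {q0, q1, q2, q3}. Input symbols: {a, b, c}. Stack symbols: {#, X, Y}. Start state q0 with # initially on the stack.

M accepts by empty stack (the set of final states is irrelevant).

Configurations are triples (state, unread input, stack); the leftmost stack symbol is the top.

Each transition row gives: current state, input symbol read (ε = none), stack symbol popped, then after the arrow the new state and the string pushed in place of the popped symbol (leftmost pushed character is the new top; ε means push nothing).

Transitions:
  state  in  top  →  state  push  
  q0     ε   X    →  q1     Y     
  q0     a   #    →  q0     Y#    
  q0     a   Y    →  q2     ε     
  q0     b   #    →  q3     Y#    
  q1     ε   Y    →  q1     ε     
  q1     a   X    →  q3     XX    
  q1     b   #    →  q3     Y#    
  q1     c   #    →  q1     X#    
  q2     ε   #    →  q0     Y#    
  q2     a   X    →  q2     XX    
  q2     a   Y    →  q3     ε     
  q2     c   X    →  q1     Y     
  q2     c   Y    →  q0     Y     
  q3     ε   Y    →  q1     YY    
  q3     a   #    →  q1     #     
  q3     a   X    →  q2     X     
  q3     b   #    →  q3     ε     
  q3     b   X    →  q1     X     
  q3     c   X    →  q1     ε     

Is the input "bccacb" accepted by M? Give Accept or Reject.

Reject

(q0, bccacb, #) ⊢ (q3, ccacb, Y#) ⊢ (q1, ccacb, YY#) ⊢ (q1, ccacb, Y#) ⊢ (q1, ccacb, #) ⊢ (q1, cacb, X#)
No transition applies at (q1, cacb, X#); input not fully consumed.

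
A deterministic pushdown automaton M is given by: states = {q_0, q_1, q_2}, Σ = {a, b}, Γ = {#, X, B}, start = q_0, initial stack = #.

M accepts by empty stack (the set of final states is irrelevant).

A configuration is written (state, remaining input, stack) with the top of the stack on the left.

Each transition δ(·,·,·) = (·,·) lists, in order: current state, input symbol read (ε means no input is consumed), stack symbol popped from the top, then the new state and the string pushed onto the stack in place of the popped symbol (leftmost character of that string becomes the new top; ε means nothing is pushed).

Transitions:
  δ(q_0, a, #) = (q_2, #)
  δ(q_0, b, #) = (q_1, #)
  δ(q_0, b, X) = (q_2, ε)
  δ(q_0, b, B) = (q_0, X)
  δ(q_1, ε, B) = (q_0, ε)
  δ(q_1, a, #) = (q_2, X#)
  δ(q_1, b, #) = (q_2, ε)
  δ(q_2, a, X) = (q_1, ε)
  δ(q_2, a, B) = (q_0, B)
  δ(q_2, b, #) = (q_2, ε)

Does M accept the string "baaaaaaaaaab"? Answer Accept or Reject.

Accept

(q_0, baaaaaaaaaab, #)
  read b, top #: go to q_1, push # → (q_1, aaaaaaaaaab, #)
  read a, top #: go to q_2, push X# → (q_2, aaaaaaaaab, X#)
  read a, top X: go to q_1, push ε → (q_1, aaaaaaaab, #)
  read a, top #: go to q_2, push X# → (q_2, aaaaaaab, X#)
  read a, top X: go to q_1, push ε → (q_1, aaaaaab, #)
  read a, top #: go to q_2, push X# → (q_2, aaaaab, X#)
  read a, top X: go to q_1, push ε → (q_1, aaaab, #)
  read a, top #: go to q_2, push X# → (q_2, aaab, X#)
  read a, top X: go to q_1, push ε → (q_1, aab, #)
  read a, top #: go to q_2, push X# → (q_2, ab, X#)
  read a, top X: go to q_1, push ε → (q_1, b, #)
  read b, top #: go to q_2, push ε → (q_2, ε, ε)
All input consumed and the stack is empty.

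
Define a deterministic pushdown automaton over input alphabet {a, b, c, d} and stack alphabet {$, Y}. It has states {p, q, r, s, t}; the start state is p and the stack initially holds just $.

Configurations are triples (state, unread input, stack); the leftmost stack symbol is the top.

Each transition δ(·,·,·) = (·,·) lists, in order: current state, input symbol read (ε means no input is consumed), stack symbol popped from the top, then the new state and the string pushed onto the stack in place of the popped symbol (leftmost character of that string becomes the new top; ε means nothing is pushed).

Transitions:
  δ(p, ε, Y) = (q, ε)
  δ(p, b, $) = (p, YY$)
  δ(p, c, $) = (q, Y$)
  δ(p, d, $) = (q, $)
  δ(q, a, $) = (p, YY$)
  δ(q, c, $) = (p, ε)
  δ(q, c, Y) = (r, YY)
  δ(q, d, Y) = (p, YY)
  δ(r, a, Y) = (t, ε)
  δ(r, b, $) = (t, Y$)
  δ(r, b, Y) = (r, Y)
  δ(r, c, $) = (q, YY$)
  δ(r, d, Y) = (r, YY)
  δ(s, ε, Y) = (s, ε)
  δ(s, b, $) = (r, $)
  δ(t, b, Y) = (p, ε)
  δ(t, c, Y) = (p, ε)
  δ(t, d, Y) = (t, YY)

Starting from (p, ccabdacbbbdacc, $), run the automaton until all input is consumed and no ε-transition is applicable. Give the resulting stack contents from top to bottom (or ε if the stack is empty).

ε

(p, ccabdacbbbdacc, $) ⊢ (q, cabdacbbbdacc, Y$) ⊢ (r, abdacbbbdacc, YY$) ⊢ (t, bdacbbbdacc, Y$) ⊢ (p, dacbbbdacc, $) ⊢ (q, acbbbdacc, $) ⊢ (p, cbbbdacc, YY$) ⊢ (q, cbbbdacc, Y$) ⊢ (r, bbbdacc, YY$) ⊢ (r, bbdacc, YY$) ⊢ (r, bdacc, YY$) ⊢ (r, dacc, YY$) ⊢ (r, acc, YYY$) ⊢ (t, cc, YY$) ⊢ (p, c, Y$) ⊢ (q, c, $) ⊢ (p, ε, ε)
All input consumed in state p with stack ε.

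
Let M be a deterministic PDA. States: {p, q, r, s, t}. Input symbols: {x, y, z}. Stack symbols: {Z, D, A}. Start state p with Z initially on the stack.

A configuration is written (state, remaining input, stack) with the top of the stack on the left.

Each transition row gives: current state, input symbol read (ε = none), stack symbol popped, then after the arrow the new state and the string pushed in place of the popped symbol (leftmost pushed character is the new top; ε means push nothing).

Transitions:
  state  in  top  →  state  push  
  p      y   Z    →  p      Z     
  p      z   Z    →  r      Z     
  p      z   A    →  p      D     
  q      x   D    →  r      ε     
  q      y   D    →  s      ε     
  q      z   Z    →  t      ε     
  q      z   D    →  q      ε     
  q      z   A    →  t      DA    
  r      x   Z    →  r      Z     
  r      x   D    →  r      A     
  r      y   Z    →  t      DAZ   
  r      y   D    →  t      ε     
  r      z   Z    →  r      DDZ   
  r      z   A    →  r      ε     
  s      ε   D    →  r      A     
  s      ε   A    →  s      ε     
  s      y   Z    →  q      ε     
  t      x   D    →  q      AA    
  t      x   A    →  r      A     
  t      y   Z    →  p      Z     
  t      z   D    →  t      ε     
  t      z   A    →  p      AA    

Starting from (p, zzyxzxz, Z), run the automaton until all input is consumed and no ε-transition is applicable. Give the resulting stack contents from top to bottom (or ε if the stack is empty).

(p, zzyxzxz, Z)
  read z, top Z: go to r, push Z → (r, zyxzxz, Z)
  read z, top Z: go to r, push DDZ → (r, yxzxz, DDZ)
  read y, top D: go to t, push ε → (t, xzxz, DZ)
  read x, top D: go to q, push AA → (q, zxz, AAZ)
  read z, top A: go to t, push DA → (t, xz, DAAZ)
  read x, top D: go to q, push AA → (q, z, AAAAZ)
  read z, top A: go to t, push DA → (t, ε, DAAAAZ)
All input consumed in state t with stack DAAAAZ.

DAAAAZ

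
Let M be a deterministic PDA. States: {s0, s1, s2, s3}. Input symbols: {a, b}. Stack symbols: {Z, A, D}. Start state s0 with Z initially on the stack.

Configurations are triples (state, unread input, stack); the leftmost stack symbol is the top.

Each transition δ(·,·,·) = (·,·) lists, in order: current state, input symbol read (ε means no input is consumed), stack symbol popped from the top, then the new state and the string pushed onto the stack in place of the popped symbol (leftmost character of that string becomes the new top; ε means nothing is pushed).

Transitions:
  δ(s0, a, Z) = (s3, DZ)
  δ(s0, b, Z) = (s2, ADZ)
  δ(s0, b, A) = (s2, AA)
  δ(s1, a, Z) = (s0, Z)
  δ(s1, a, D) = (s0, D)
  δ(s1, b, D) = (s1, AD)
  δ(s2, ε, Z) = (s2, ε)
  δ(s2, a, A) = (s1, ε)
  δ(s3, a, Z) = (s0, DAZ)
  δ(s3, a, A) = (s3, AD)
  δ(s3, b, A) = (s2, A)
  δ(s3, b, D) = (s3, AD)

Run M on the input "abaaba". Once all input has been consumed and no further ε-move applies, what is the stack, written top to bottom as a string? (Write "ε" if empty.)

DDDZ

(s0, abaaba, Z)
  read a, top Z: go to s3, push DZ → (s3, baaba, DZ)
  read b, top D: go to s3, push AD → (s3, aaba, ADZ)
  read a, top A: go to s3, push AD → (s3, aba, ADDZ)
  read a, top A: go to s3, push AD → (s3, ba, ADDDZ)
  read b, top A: go to s2, push A → (s2, a, ADDDZ)
  read a, top A: go to s1, push ε → (s1, ε, DDDZ)
All input consumed in state s1 with stack DDDZ.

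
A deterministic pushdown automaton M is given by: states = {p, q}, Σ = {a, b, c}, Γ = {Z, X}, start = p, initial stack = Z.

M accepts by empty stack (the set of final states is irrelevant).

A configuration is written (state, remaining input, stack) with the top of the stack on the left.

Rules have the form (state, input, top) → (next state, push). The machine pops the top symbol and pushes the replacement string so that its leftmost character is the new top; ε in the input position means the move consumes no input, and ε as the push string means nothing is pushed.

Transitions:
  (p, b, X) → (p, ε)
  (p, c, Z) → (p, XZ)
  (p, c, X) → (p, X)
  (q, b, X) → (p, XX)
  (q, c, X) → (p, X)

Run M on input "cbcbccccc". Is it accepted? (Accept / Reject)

(p, cbcbccccc, Z) ⊢ (p, bcbccccc, XZ) ⊢ (p, cbccccc, Z) ⊢ (p, bccccc, XZ) ⊢ (p, ccccc, Z) ⊢ (p, cccc, XZ) ⊢ (p, ccc, XZ) ⊢ (p, cc, XZ) ⊢ (p, c, XZ) ⊢ (p, ε, XZ)
All input consumed; stack is XZ, not empty, and no further ε-move applies.

Reject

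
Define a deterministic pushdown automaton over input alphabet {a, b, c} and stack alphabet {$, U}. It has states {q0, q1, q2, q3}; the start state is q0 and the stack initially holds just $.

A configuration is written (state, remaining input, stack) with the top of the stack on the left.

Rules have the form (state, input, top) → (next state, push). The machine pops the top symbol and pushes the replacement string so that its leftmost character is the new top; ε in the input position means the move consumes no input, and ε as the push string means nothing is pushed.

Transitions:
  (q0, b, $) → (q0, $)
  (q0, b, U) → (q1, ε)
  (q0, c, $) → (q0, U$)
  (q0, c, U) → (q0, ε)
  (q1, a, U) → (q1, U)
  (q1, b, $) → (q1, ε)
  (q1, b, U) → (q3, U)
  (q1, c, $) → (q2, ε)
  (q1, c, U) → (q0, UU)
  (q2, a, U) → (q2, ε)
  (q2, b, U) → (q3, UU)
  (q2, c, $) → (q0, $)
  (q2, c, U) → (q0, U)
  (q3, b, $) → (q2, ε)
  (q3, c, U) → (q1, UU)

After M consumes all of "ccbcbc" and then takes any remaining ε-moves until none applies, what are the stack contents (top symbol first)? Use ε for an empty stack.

(q0, ccbcbc, $)
  read c, top $: go to q0, push U$ → (q0, cbcbc, U$)
  read c, top U: go to q0, push ε → (q0, bcbc, $)
  read b, top $: go to q0, push $ → (q0, cbc, $)
  read c, top $: go to q0, push U$ → (q0, bc, U$)
  read b, top U: go to q1, push ε → (q1, c, $)
  read c, top $: go to q2, push ε → (q2, ε, ε)
All input consumed in state q2 with stack ε.

ε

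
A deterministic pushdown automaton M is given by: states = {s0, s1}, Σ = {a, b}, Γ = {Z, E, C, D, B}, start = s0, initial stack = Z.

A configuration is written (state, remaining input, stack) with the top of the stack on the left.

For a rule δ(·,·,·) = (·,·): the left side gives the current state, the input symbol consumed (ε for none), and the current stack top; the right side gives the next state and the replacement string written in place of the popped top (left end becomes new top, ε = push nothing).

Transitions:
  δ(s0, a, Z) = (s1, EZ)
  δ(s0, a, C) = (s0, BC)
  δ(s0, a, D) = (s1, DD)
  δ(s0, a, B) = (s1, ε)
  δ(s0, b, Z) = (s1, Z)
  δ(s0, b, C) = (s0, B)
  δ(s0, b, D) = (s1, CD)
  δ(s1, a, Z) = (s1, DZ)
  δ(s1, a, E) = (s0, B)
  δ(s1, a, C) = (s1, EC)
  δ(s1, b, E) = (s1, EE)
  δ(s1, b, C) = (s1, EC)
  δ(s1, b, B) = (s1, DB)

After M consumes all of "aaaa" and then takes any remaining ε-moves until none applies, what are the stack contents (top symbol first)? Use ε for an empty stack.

DZ

(s0, aaaa, Z)
  read a, top Z: go to s1, push EZ → (s1, aaa, EZ)
  read a, top E: go to s0, push B → (s0, aa, BZ)
  read a, top B: go to s1, push ε → (s1, a, Z)
  read a, top Z: go to s1, push DZ → (s1, ε, DZ)
All input consumed in state s1 with stack DZ.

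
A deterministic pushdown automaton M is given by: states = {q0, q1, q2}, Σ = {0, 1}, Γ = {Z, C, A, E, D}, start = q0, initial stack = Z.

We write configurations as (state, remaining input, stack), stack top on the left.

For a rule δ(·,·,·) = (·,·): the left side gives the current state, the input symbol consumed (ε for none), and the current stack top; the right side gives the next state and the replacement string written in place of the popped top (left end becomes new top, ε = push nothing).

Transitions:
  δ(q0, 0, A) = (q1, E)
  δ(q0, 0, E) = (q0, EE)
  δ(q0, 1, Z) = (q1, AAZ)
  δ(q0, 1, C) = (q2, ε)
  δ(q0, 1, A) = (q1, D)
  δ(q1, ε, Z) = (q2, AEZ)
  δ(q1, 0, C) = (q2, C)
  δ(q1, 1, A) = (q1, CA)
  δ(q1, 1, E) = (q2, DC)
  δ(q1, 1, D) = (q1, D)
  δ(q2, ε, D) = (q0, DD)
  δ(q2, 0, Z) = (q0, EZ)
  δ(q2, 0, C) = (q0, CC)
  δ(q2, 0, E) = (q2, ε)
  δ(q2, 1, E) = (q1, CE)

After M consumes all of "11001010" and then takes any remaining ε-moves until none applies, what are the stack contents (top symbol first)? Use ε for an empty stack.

(q0, 11001010, Z)
  read 1, top Z: go to q1, push AAZ → (q1, 1001010, AAZ)
  read 1, top A: go to q1, push CA → (q1, 001010, CAAZ)
  read 0, top C: go to q2, push C → (q2, 01010, CAAZ)
  read 0, top C: go to q0, push CC → (q0, 1010, CCAAZ)
  read 1, top C: go to q2, push ε → (q2, 010, CAAZ)
  read 0, top C: go to q0, push CC → (q0, 10, CCAAZ)
  read 1, top C: go to q2, push ε → (q2, 0, CAAZ)
  read 0, top C: go to q0, push CC → (q0, ε, CCAAZ)
All input consumed in state q0 with stack CCAAZ.

CCAAZ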